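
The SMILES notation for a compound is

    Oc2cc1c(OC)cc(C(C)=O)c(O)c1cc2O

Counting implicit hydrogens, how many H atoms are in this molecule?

12

Walk through each heavy atom and fill implicit hydrogens from standard valence (C 4, N 3, O 2, S 2, halogen 1); for lowercase aromatic atoms, an aromatic c carries 1 H when it has two neighbours and 0 H with three, and aromatic n carries 0 H:
  atom 1: O, bond orders sum to 1 (valence 2) → 1 H
  atom 2: aromatic c, 3 neighbours → 0 H
  atom 3: aromatic c, 2 neighbours → 1 H
  atom 4: aromatic c, 3 neighbours → 0 H
  atom 5: aromatic c, 3 neighbours → 0 H
  atom 6: O, bond orders sum to 2 (valence 2) → 0 H
  atom 7: C, bond orders sum to 1 (valence 4) → 3 H
  atom 8: aromatic c, 2 neighbours → 1 H
  atom 9: aromatic c, 3 neighbours → 0 H
  atom 10: C, bond orders sum to 4 (valence 4) → 0 H
  atom 11: C, bond orders sum to 1 (valence 4) → 3 H
  atom 12: O, bond orders sum to 2 (valence 2) → 0 H
  atom 13: aromatic c, 3 neighbours → 0 H
  atom 14: O, bond orders sum to 1 (valence 2) → 1 H
  atom 15: aromatic c, 3 neighbours → 0 H
  atom 16: aromatic c, 2 neighbours → 1 H
  atom 17: aromatic c, 3 neighbours → 0 H
  atom 18: O, bond orders sum to 1 (valence 2) → 1 H
Total hydrogens: 12.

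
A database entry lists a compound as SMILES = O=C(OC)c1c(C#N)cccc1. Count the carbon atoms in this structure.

9

Count every carbon token in the SMILES (each C, including those in ring-closure positions and inside branches).
Carbon count: 9.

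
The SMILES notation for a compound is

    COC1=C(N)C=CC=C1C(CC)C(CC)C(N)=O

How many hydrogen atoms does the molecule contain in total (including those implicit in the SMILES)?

22

Walk through each heavy atom and fill implicit hydrogens from standard valence (C 4, N 3, O 2, S 2, halogen 1):
  atom 1: C, bond orders sum to 1 (valence 4) → 3 H
  atom 2: O, bond orders sum to 2 (valence 2) → 0 H
  atom 3: C, bond orders sum to 4 (valence 4) → 0 H
  atom 4: C, bond orders sum to 4 (valence 4) → 0 H
  atom 5: N, bond orders sum to 1 (valence 3) → 2 H
  atom 6: C, bond orders sum to 3 (valence 4) → 1 H
  atom 7: C, bond orders sum to 3 (valence 4) → 1 H
  atom 8: C, bond orders sum to 3 (valence 4) → 1 H
  atom 9: C, bond orders sum to 4 (valence 4) → 0 H
  atom 10: C, bond orders sum to 3 (valence 4) → 1 H
  atom 11: C, bond orders sum to 2 (valence 4) → 2 H
  atom 12: C, bond orders sum to 1 (valence 4) → 3 H
  atom 13: C, bond orders sum to 3 (valence 4) → 1 H
  atom 14: C, bond orders sum to 2 (valence 4) → 2 H
  atom 15: C, bond orders sum to 1 (valence 4) → 3 H
  atom 16: C, bond orders sum to 4 (valence 4) → 0 H
  atom 17: N, bond orders sum to 1 (valence 3) → 2 H
  atom 18: O, bond orders sum to 2 (valence 2) → 0 H
Total hydrogens: 22.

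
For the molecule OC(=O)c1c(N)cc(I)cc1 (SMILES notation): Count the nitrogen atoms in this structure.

Scan the SMILES for N atoms (remember two-letter symbols like Cl and Br are single atoms).
Nitrogen count: 1.

1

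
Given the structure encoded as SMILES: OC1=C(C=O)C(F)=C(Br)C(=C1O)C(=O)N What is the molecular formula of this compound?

Walk through each heavy atom and fill implicit hydrogens from standard valence (C 4, N 3, O 2, S 2, halogen 1):
  atom 1: O, bond orders sum to 1 (valence 2) → 1 H
  atom 2: C, bond orders sum to 4 (valence 4) → 0 H
  atom 3: C, bond orders sum to 4 (valence 4) → 0 H
  atom 4: C, bond orders sum to 3 (valence 4) → 1 H
  atom 5: O, bond orders sum to 2 (valence 2) → 0 H
  atom 6: C, bond orders sum to 4 (valence 4) → 0 H
  atom 7: F (halogen, monovalent) → 0 H
  atom 8: C, bond orders sum to 4 (valence 4) → 0 H
  atom 9: Br (halogen, monovalent) → 0 H
  atom 10: C, bond orders sum to 4 (valence 4) → 0 H
  atom 11: C, bond orders sum to 4 (valence 4) → 0 H
  atom 12: O, bond orders sum to 1 (valence 2) → 1 H
  atom 13: C, bond orders sum to 4 (valence 4) → 0 H
  atom 14: O, bond orders sum to 2 (valence 2) → 0 H
  atom 15: N, bond orders sum to 1 (valence 3) → 2 H
Totals → C:8, H:5, Br:1, F:1, N:1, O:4.
In Hill order: C8H5BrFNO4.

C8H5BrFNO4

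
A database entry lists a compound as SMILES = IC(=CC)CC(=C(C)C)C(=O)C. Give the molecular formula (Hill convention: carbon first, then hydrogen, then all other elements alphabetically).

Walk through each heavy atom and fill implicit hydrogens from standard valence (C 4, N 3, O 2, S 2, halogen 1):
  atom 1: I (halogen, monovalent) → 0 H
  atom 2: C, bond orders sum to 4 (valence 4) → 0 H
  atom 3: C, bond orders sum to 3 (valence 4) → 1 H
  atom 4: C, bond orders sum to 1 (valence 4) → 3 H
  atom 5: C, bond orders sum to 2 (valence 4) → 2 H
  atom 6: C, bond orders sum to 4 (valence 4) → 0 H
  atom 7: C, bond orders sum to 4 (valence 4) → 0 H
  atom 8: C, bond orders sum to 1 (valence 4) → 3 H
  atom 9: C, bond orders sum to 1 (valence 4) → 3 H
  atom 10: C, bond orders sum to 4 (valence 4) → 0 H
  atom 11: O, bond orders sum to 2 (valence 2) → 0 H
  atom 12: C, bond orders sum to 1 (valence 4) → 3 H
Totals → C:10, H:15, I:1, O:1.
In Hill order: C10H15IO.

C10H15IO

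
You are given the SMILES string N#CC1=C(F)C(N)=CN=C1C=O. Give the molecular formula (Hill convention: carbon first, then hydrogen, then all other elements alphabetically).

Walk through each heavy atom and fill implicit hydrogens from standard valence (C 4, N 3, O 2, S 2, halogen 1):
  atom 1: N, bond orders sum to 3 (valence 3) → 0 H
  atom 2: C, bond orders sum to 4 (valence 4) → 0 H
  atom 3: C, bond orders sum to 4 (valence 4) → 0 H
  atom 4: C, bond orders sum to 4 (valence 4) → 0 H
  atom 5: F (halogen, monovalent) → 0 H
  atom 6: C, bond orders sum to 4 (valence 4) → 0 H
  atom 7: N, bond orders sum to 1 (valence 3) → 2 H
  atom 8: C, bond orders sum to 3 (valence 4) → 1 H
  atom 9: N, bond orders sum to 3 (valence 3) → 0 H
  atom 10: C, bond orders sum to 4 (valence 4) → 0 H
  atom 11: C, bond orders sum to 3 (valence 4) → 1 H
  atom 12: O, bond orders sum to 2 (valence 2) → 0 H
Totals → C:7, H:4, F:1, N:3, O:1.

C7H4FN3O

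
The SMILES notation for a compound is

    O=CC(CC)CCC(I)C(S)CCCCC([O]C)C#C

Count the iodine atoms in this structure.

Scan the SMILES for I atoms (remember two-letter symbols like Cl and Br are single atoms).
Iodine count: 1.

1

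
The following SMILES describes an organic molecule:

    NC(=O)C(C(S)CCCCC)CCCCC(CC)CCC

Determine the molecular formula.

Walk through each heavy atom and fill implicit hydrogens from standard valence (C 4, N 3, O 2, S 2, halogen 1):
  atom 1: N, bond orders sum to 1 (valence 3) → 2 H
  atom 2: C, bond orders sum to 4 (valence 4) → 0 H
  atom 3: O, bond orders sum to 2 (valence 2) → 0 H
  atom 4: C, bond orders sum to 3 (valence 4) → 1 H
  atom 5: C, bond orders sum to 3 (valence 4) → 1 H
  atom 6: S, bond orders sum to 1 (valence 2) → 1 H
  atom 7: C, bond orders sum to 2 (valence 4) → 2 H
  atom 8: C, bond orders sum to 2 (valence 4) → 2 H
  atom 9: C, bond orders sum to 2 (valence 4) → 2 H
  atom 10: C, bond orders sum to 2 (valence 4) → 2 H
  atom 11: C, bond orders sum to 1 (valence 4) → 3 H
  atom 12: C, bond orders sum to 2 (valence 4) → 2 H
  atom 13: C, bond orders sum to 2 (valence 4) → 2 H
  atom 14: C, bond orders sum to 2 (valence 4) → 2 H
  atom 15: C, bond orders sum to 2 (valence 4) → 2 H
  atom 16: C, bond orders sum to 3 (valence 4) → 1 H
  atom 17: C, bond orders sum to 2 (valence 4) → 2 H
  atom 18: C, bond orders sum to 1 (valence 4) → 3 H
  atom 19: C, bond orders sum to 2 (valence 4) → 2 H
  atom 20: C, bond orders sum to 2 (valence 4) → 2 H
  atom 21: C, bond orders sum to 1 (valence 4) → 3 H
Totals → C:18, H:37, N:1, O:1, S:1.
In Hill order: C18H37NOS.

C18H37NOS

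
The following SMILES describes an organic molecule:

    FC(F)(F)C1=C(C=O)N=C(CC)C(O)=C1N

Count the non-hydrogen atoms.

16

Every atom symbol written in the SMILES (organic subset) is one heavy atom; implicit H are not written.
Heavy atoms by element → C:9, F:3, N:2, O:2.
Total: 16.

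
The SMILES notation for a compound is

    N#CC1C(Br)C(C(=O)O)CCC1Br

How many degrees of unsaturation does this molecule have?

4

Molecular formula: C8H9Br2NO2.
DoU = (2C + 2 + N − H − X) / 2, where X is the halogen count and O/S are ignored.
    = (2·8 + 2 + 1 − 9 − 2) / 2 = 8 / 2 = 4.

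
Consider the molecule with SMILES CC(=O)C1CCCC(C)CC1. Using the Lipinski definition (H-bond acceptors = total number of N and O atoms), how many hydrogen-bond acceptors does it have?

N atoms: 0; O atoms: 1.
Lipinski HBA = 0 + 1 = 1.

1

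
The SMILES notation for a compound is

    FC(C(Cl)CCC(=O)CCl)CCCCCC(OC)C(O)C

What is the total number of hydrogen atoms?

Walk through each heavy atom and fill implicit hydrogens from standard valence (C 4, N 3, O 2, S 2, halogen 1):
  atom 1: F (halogen, monovalent) → 0 H
  atom 2: C, bond orders sum to 3 (valence 4) → 1 H
  atom 3: C, bond orders sum to 3 (valence 4) → 1 H
  atom 4: Cl (halogen, monovalent) → 0 H
  atom 5: C, bond orders sum to 2 (valence 4) → 2 H
  atom 6: C, bond orders sum to 2 (valence 4) → 2 H
  atom 7: C, bond orders sum to 4 (valence 4) → 0 H
  atom 8: O, bond orders sum to 2 (valence 2) → 0 H
  atom 9: C, bond orders sum to 2 (valence 4) → 2 H
  atom 10: Cl (halogen, monovalent) → 0 H
  atom 11: C, bond orders sum to 2 (valence 4) → 2 H
  atom 12: C, bond orders sum to 2 (valence 4) → 2 H
  atom 13: C, bond orders sum to 2 (valence 4) → 2 H
  atom 14: C, bond orders sum to 2 (valence 4) → 2 H
  atom 15: C, bond orders sum to 2 (valence 4) → 2 H
  atom 16: C, bond orders sum to 3 (valence 4) → 1 H
  atom 17: O, bond orders sum to 2 (valence 2) → 0 H
  atom 18: C, bond orders sum to 1 (valence 4) → 3 H
  atom 19: C, bond orders sum to 3 (valence 4) → 1 H
  atom 20: O, bond orders sum to 1 (valence 2) → 1 H
  atom 21: C, bond orders sum to 1 (valence 4) → 3 H
Total hydrogens: 27.

27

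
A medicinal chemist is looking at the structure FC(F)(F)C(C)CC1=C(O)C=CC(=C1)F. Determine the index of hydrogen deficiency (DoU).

4

Degree of unsaturation = (number of rings) + (number of π bonds).
Ring closures in the SMILES: 1.
π bonds: 3 double bonds (each 1 DoU) → 3 DoU from unsaturation.
Total DoU = 1 + 3 = 4.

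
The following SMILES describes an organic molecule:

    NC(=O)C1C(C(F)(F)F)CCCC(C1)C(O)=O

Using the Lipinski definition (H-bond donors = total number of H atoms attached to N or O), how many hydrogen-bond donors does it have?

3

Donors: find every N or O and count the H atoms it carries.
  atom 1 (N): bond orders sum to 1 → 2 H
  atom 3 (O): bond orders sum to 2 → 0 H
  atom 16 (O): bond orders sum to 1 → 1 H
  atom 17 (O): bond orders sum to 2 → 0 H
Lipinski HBD = 3.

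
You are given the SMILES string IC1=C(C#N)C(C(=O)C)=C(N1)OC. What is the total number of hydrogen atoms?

7

Walk through each heavy atom and fill implicit hydrogens from standard valence (C 4, N 3, O 2, S 2, halogen 1):
  atom 1: I (halogen, monovalent) → 0 H
  atom 2: C, bond orders sum to 4 (valence 4) → 0 H
  atom 3: C, bond orders sum to 4 (valence 4) → 0 H
  atom 4: C, bond orders sum to 4 (valence 4) → 0 H
  atom 5: N, bond orders sum to 3 (valence 3) → 0 H
  atom 6: C, bond orders sum to 4 (valence 4) → 0 H
  atom 7: C, bond orders sum to 4 (valence 4) → 0 H
  atom 8: O, bond orders sum to 2 (valence 2) → 0 H
  atom 9: C, bond orders sum to 1 (valence 4) → 3 H
  atom 10: C, bond orders sum to 4 (valence 4) → 0 H
  atom 11: N, bond orders sum to 2 (valence 3) → 1 H
  atom 12: O, bond orders sum to 2 (valence 2) → 0 H
  atom 13: C, bond orders sum to 1 (valence 4) → 3 H
Total hydrogens: 7.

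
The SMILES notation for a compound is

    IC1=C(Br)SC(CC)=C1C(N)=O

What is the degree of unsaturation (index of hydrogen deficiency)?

4

Degree of unsaturation = (number of rings) + (number of π bonds).
Ring closures in the SMILES: 1.
π bonds: 3 double bonds (each 1 DoU) → 3 DoU from unsaturation.
Total DoU = 1 + 3 = 4.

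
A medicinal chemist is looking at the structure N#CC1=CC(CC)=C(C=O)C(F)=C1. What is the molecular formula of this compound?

Walk through each heavy atom and fill implicit hydrogens from standard valence (C 4, N 3, O 2, S 2, halogen 1):
  atom 1: N, bond orders sum to 3 (valence 3) → 0 H
  atom 2: C, bond orders sum to 4 (valence 4) → 0 H
  atom 3: C, bond orders sum to 4 (valence 4) → 0 H
  atom 4: C, bond orders sum to 3 (valence 4) → 1 H
  atom 5: C, bond orders sum to 4 (valence 4) → 0 H
  atom 6: C, bond orders sum to 2 (valence 4) → 2 H
  atom 7: C, bond orders sum to 1 (valence 4) → 3 H
  atom 8: C, bond orders sum to 4 (valence 4) → 0 H
  atom 9: C, bond orders sum to 3 (valence 4) → 1 H
  atom 10: O, bond orders sum to 2 (valence 2) → 0 H
  atom 11: C, bond orders sum to 4 (valence 4) → 0 H
  atom 12: F (halogen, monovalent) → 0 H
  atom 13: C, bond orders sum to 3 (valence 4) → 1 H
Totals → C:10, H:8, F:1, N:1, O:1.
In Hill order: C10H8FNO.

C10H8FNO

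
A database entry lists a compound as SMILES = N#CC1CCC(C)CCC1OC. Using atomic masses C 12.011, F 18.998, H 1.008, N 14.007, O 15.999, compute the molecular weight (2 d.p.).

167.25 g/mol

First, the molecular formula is C10H17NO (counting implicit H from valence).
  C: 10 × 12.011 = 120.110
  H: 17 × 1.008 = 17.136
  N: 1 × 14.007 = 14.007
  O: 1 × 15.999 = 15.999
Sum: 10×12.011 + 17×1.008 + 1×14.007 + 1×15.999 = 167.252 → 167.25 g/mol.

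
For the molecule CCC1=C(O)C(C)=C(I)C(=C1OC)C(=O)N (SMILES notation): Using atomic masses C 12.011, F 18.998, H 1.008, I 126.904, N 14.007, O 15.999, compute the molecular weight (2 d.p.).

335.14 g/mol

First, the molecular formula is C11H14INO3 (counting implicit H from valence).
  C: 11 × 12.011 = 132.121
  H: 14 × 1.008 = 14.112
  I: 1 × 126.904 = 126.904
  N: 1 × 14.007 = 14.007
  O: 3 × 15.999 = 47.997
Sum: 11×12.011 + 14×1.008 + 1×126.904 + 1×14.007 + 3×15.999 = 335.141 → 335.14 g/mol.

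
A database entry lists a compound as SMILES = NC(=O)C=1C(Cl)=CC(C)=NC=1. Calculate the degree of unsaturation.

Molecular formula: C7H7ClN2O.
DoU = (2C + 2 + N − H − X) / 2, where X is the halogen count and O/S are ignored.
    = (2·7 + 2 + 2 − 7 − 1) / 2 = 10 / 2 = 5.

5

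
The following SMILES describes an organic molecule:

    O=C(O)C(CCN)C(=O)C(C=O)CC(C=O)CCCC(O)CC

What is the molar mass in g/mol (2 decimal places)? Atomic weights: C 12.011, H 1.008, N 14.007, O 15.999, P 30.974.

First, the molecular formula is C16H27NO6 (counting implicit H from valence).
  C: 16 × 12.011 = 192.176
  H: 27 × 1.008 = 27.216
  N: 1 × 14.007 = 14.007
  O: 6 × 15.999 = 95.994
Sum: 16×12.011 + 27×1.008 + 1×14.007 + 6×15.999 = 329.393 → 329.39 g/mol.

329.39 g/mol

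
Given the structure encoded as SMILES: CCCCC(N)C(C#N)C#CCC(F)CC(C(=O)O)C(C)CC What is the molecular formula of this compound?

Walk through each heavy atom and fill implicit hydrogens from standard valence (C 4, N 3, O 2, S 2, halogen 1):
  atom 1: C, bond orders sum to 1 (valence 4) → 3 H
  atom 2: C, bond orders sum to 2 (valence 4) → 2 H
  atom 3: C, bond orders sum to 2 (valence 4) → 2 H
  atom 4: C, bond orders sum to 2 (valence 4) → 2 H
  atom 5: C, bond orders sum to 3 (valence 4) → 1 H
  atom 6: N, bond orders sum to 1 (valence 3) → 2 H
  atom 7: C, bond orders sum to 3 (valence 4) → 1 H
  atom 8: C, bond orders sum to 4 (valence 4) → 0 H
  atom 9: N, bond orders sum to 3 (valence 3) → 0 H
  atom 10: C, bond orders sum to 4 (valence 4) → 0 H
  atom 11: C, bond orders sum to 4 (valence 4) → 0 H
  atom 12: C, bond orders sum to 2 (valence 4) → 2 H
  atom 13: C, bond orders sum to 3 (valence 4) → 1 H
  atom 14: F (halogen, monovalent) → 0 H
  atom 15: C, bond orders sum to 2 (valence 4) → 2 H
  atom 16: C, bond orders sum to 3 (valence 4) → 1 H
  atom 17: C, bond orders sum to 4 (valence 4) → 0 H
  atom 18: O, bond orders sum to 2 (valence 2) → 0 H
  atom 19: O, bond orders sum to 1 (valence 2) → 1 H
  atom 20: C, bond orders sum to 3 (valence 4) → 1 H
  atom 21: C, bond orders sum to 1 (valence 4) → 3 H
  atom 22: C, bond orders sum to 2 (valence 4) → 2 H
  atom 23: C, bond orders sum to 1 (valence 4) → 3 H
Totals → C:18, H:29, F:1, N:2, O:2.
In Hill order: C18H29FN2O2.

C18H29FN2O2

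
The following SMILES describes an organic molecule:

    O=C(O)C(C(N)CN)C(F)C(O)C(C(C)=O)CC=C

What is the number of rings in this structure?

0

In SMILES, each pair of matching ring-closure digits denotes one ring-closing bond; the number of such bonds equals the number of independent rings.
Ring-closure bonds here: 0.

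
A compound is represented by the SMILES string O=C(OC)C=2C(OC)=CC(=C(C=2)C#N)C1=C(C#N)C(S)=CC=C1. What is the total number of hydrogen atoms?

12

Walk through each heavy atom and fill implicit hydrogens from standard valence (C 4, N 3, O 2, S 2, halogen 1):
  atom 1: O, bond orders sum to 2 (valence 2) → 0 H
  atom 2: C, bond orders sum to 4 (valence 4) → 0 H
  atom 3: O, bond orders sum to 2 (valence 2) → 0 H
  atom 4: C, bond orders sum to 1 (valence 4) → 3 H
  atom 5: C, bond orders sum to 4 (valence 4) → 0 H
  atom 6: C, bond orders sum to 4 (valence 4) → 0 H
  atom 7: O, bond orders sum to 2 (valence 2) → 0 H
  atom 8: C, bond orders sum to 1 (valence 4) → 3 H
  atom 9: C, bond orders sum to 3 (valence 4) → 1 H
  atom 10: C, bond orders sum to 4 (valence 4) → 0 H
  atom 11: C, bond orders sum to 4 (valence 4) → 0 H
  atom 12: C, bond orders sum to 3 (valence 4) → 1 H
  atom 13: C, bond orders sum to 4 (valence 4) → 0 H
  atom 14: N, bond orders sum to 3 (valence 3) → 0 H
  atom 15: C, bond orders sum to 4 (valence 4) → 0 H
  atom 16: C, bond orders sum to 4 (valence 4) → 0 H
  atom 17: C, bond orders sum to 4 (valence 4) → 0 H
  atom 18: N, bond orders sum to 3 (valence 3) → 0 H
  atom 19: C, bond orders sum to 4 (valence 4) → 0 H
  atom 20: S, bond orders sum to 1 (valence 2) → 1 H
  atom 21: C, bond orders sum to 3 (valence 4) → 1 H
  atom 22: C, bond orders sum to 3 (valence 4) → 1 H
  atom 23: C, bond orders sum to 3 (valence 4) → 1 H
Total hydrogens: 12.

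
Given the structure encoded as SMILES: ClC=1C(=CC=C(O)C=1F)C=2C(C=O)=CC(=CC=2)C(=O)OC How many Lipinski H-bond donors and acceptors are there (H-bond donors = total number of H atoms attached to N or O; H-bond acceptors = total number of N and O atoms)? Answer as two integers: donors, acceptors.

1, 4

Donors: find every N or O and count the H atoms it carries.
  atom 7 (O): bond orders sum to 1 → 1 H
  atom 13 (O): bond orders sum to 2 → 0 H
  atom 19 (O): bond orders sum to 2 → 0 H
  atom 20 (O): bond orders sum to 2 → 0 H
Lipinski HBD = 1.
Acceptors: N atoms = 0, O atoms = 4 → HBA = 4.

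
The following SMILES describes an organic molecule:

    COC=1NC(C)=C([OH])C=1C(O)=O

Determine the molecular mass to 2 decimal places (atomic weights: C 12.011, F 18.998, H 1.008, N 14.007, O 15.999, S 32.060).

First, the molecular formula is C7H9NO4 (counting implicit H from valence).
  C: 7 × 12.011 = 84.077
  H: 9 × 1.008 = 9.072
  N: 1 × 14.007 = 14.007
  O: 4 × 15.999 = 63.996
Sum: 7×12.011 + 9×1.008 + 1×14.007 + 4×15.999 = 171.152 → 171.15 g/mol.

171.15 g/mol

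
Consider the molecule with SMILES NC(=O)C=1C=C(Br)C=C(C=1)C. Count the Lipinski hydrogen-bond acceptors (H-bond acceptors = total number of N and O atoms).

2

N atoms: 1; O atoms: 1.
Lipinski HBA = 1 + 1 = 2.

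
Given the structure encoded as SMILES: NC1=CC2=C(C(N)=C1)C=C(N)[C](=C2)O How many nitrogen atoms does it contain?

3

Scan the SMILES for N atoms (remember two-letter symbols like Cl and Br are single atoms).
Nitrogen count: 3.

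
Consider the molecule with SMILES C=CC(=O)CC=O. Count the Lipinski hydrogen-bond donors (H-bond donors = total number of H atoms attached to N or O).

Donors: find every N or O and count the H atoms it carries.
  atom 4 (O): bond orders sum to 2 → 0 H
  atom 7 (O): bond orders sum to 2 → 0 H
Lipinski HBD = 0.

0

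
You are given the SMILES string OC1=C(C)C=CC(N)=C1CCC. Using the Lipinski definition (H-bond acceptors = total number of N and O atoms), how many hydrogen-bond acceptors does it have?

N atoms: 1; O atoms: 1.
Lipinski HBA = 1 + 1 = 2.

2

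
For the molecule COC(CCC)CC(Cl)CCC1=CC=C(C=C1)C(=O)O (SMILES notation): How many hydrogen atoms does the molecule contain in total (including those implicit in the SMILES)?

Walk through each heavy atom and fill implicit hydrogens from standard valence (C 4, N 3, O 2, S 2, halogen 1):
  atom 1: C, bond orders sum to 1 (valence 4) → 3 H
  atom 2: O, bond orders sum to 2 (valence 2) → 0 H
  atom 3: C, bond orders sum to 3 (valence 4) → 1 H
  atom 4: C, bond orders sum to 2 (valence 4) → 2 H
  atom 5: C, bond orders sum to 2 (valence 4) → 2 H
  atom 6: C, bond orders sum to 1 (valence 4) → 3 H
  atom 7: C, bond orders sum to 2 (valence 4) → 2 H
  atom 8: C, bond orders sum to 3 (valence 4) → 1 H
  atom 9: Cl (halogen, monovalent) → 0 H
  atom 10: C, bond orders sum to 2 (valence 4) → 2 H
  atom 11: C, bond orders sum to 2 (valence 4) → 2 H
  atom 12: C, bond orders sum to 4 (valence 4) → 0 H
  atom 13: C, bond orders sum to 3 (valence 4) → 1 H
  atom 14: C, bond orders sum to 3 (valence 4) → 1 H
  atom 15: C, bond orders sum to 4 (valence 4) → 0 H
  atom 16: C, bond orders sum to 3 (valence 4) → 1 H
  atom 17: C, bond orders sum to 3 (valence 4) → 1 H
  atom 18: C, bond orders sum to 4 (valence 4) → 0 H
  atom 19: O, bond orders sum to 2 (valence 2) → 0 H
  atom 20: O, bond orders sum to 1 (valence 2) → 1 H
Total hydrogens: 23.

23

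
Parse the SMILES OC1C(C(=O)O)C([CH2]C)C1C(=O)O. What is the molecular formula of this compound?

Walk through each heavy atom and fill implicit hydrogens from standard valence (C 4, N 3, O 2, S 2, halogen 1):
  atom 1: O, bond orders sum to 1 (valence 2) → 1 H
  atom 2: C, bond orders sum to 3 (valence 4) → 1 H
  atom 3: C, bond orders sum to 3 (valence 4) → 1 H
  atom 4: C, bond orders sum to 4 (valence 4) → 0 H
  atom 5: O, bond orders sum to 2 (valence 2) → 0 H
  atom 6: O, bond orders sum to 1 (valence 2) → 1 H
  atom 7: C, bond orders sum to 3 (valence 4) → 1 H
  atom 8: C with explicit H count 2
  atom 9: C, bond orders sum to 1 (valence 4) → 3 H
  atom 10: C, bond orders sum to 3 (valence 4) → 1 H
  atom 11: C, bond orders sum to 4 (valence 4) → 0 H
  atom 12: O, bond orders sum to 2 (valence 2) → 0 H
  atom 13: O, bond orders sum to 1 (valence 2) → 1 H
Totals → C:8, H:12, O:5.
In Hill order: C8H12O5.

C8H12O5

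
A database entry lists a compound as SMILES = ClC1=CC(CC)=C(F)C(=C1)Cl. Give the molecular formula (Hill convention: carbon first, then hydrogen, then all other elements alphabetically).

Walk through each heavy atom and fill implicit hydrogens from standard valence (C 4, N 3, O 2, S 2, halogen 1):
  atom 1: Cl (halogen, monovalent) → 0 H
  atom 2: C, bond orders sum to 4 (valence 4) → 0 H
  atom 3: C, bond orders sum to 3 (valence 4) → 1 H
  atom 4: C, bond orders sum to 4 (valence 4) → 0 H
  atom 5: C, bond orders sum to 2 (valence 4) → 2 H
  atom 6: C, bond orders sum to 1 (valence 4) → 3 H
  atom 7: C, bond orders sum to 4 (valence 4) → 0 H
  atom 8: F (halogen, monovalent) → 0 H
  atom 9: C, bond orders sum to 4 (valence 4) → 0 H
  atom 10: C, bond orders sum to 3 (valence 4) → 1 H
  atom 11: Cl (halogen, monovalent) → 0 H
Totals → C:8, H:7, Cl:2, F:1.

C8H7Cl2F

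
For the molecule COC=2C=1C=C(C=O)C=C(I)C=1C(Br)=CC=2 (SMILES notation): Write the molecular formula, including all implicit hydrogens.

Walk through each heavy atom and fill implicit hydrogens from standard valence (C 4, N 3, O 2, S 2, halogen 1):
  atom 1: C, bond orders sum to 1 (valence 4) → 3 H
  atom 2: O, bond orders sum to 2 (valence 2) → 0 H
  atom 3: C, bond orders sum to 4 (valence 4) → 0 H
  atom 4: C, bond orders sum to 4 (valence 4) → 0 H
  atom 5: C, bond orders sum to 3 (valence 4) → 1 H
  atom 6: C, bond orders sum to 4 (valence 4) → 0 H
  atom 7: C, bond orders sum to 3 (valence 4) → 1 H
  atom 8: O, bond orders sum to 2 (valence 2) → 0 H
  atom 9: C, bond orders sum to 3 (valence 4) → 1 H
  atom 10: C, bond orders sum to 4 (valence 4) → 0 H
  atom 11: I (halogen, monovalent) → 0 H
  atom 12: C, bond orders sum to 4 (valence 4) → 0 H
  atom 13: C, bond orders sum to 4 (valence 4) → 0 H
  atom 14: Br (halogen, monovalent) → 0 H
  atom 15: C, bond orders sum to 3 (valence 4) → 1 H
  atom 16: C, bond orders sum to 3 (valence 4) → 1 H
Totals → C:12, H:8, Br:1, I:1, O:2.

C12H8BrIO2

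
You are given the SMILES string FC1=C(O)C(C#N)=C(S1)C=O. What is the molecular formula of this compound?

Walk through each heavy atom and fill implicit hydrogens from standard valence (C 4, N 3, O 2, S 2, halogen 1):
  atom 1: F (halogen, monovalent) → 0 H
  atom 2: C, bond orders sum to 4 (valence 4) → 0 H
  atom 3: C, bond orders sum to 4 (valence 4) → 0 H
  atom 4: O, bond orders sum to 1 (valence 2) → 1 H
  atom 5: C, bond orders sum to 4 (valence 4) → 0 H
  atom 6: C, bond orders sum to 4 (valence 4) → 0 H
  atom 7: N, bond orders sum to 3 (valence 3) → 0 H
  atom 8: C, bond orders sum to 4 (valence 4) → 0 H
  atom 9: S, bond orders sum to 2 (valence 2) → 0 H
  atom 10: C, bond orders sum to 3 (valence 4) → 1 H
  atom 11: O, bond orders sum to 2 (valence 2) → 0 H
Totals → C:6, H:2, F:1, N:1, O:2, S:1.
In Hill order: C6H2FNO2S.

C6H2FNO2S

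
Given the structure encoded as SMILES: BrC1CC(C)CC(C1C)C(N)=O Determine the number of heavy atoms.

Every atom symbol written in the SMILES (organic subset) is one heavy atom; implicit H are not written.
Heavy atoms by element → Br:1, C:9, N:1, O:1.
Total: 12.

12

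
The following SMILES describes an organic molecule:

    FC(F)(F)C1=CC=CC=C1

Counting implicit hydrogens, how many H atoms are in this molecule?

Walk through each heavy atom and fill implicit hydrogens from standard valence (C 4, N 3, O 2, S 2, halogen 1):
  atom 1: F (halogen, monovalent) → 0 H
  atom 2: C, bond orders sum to 4 (valence 4) → 0 H
  atom 3: F (halogen, monovalent) → 0 H
  atom 4: F (halogen, monovalent) → 0 H
  atom 5: C, bond orders sum to 4 (valence 4) → 0 H
  atom 6: C, bond orders sum to 3 (valence 4) → 1 H
  atom 7: C, bond orders sum to 3 (valence 4) → 1 H
  atom 8: C, bond orders sum to 3 (valence 4) → 1 H
  atom 9: C, bond orders sum to 3 (valence 4) → 1 H
  atom 10: C, bond orders sum to 3 (valence 4) → 1 H
Total hydrogens: 5.

5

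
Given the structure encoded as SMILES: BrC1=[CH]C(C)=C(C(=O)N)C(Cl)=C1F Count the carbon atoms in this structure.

Count every carbon token in the SMILES (each C, including those in ring-closure positions and inside branches).
Carbon count: 8.

8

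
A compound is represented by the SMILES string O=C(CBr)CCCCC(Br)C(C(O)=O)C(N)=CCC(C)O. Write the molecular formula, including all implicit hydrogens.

Walk through each heavy atom and fill implicit hydrogens from standard valence (C 4, N 3, O 2, S 2, halogen 1):
  atom 1: O, bond orders sum to 2 (valence 2) → 0 H
  atom 2: C, bond orders sum to 4 (valence 4) → 0 H
  atom 3: C, bond orders sum to 2 (valence 4) → 2 H
  atom 4: Br (halogen, monovalent) → 0 H
  atom 5: C, bond orders sum to 2 (valence 4) → 2 H
  atom 6: C, bond orders sum to 2 (valence 4) → 2 H
  atom 7: C, bond orders sum to 2 (valence 4) → 2 H
  atom 8: C, bond orders sum to 2 (valence 4) → 2 H
  atom 9: C, bond orders sum to 3 (valence 4) → 1 H
  atom 10: Br (halogen, monovalent) → 0 H
  atom 11: C, bond orders sum to 3 (valence 4) → 1 H
  atom 12: C, bond orders sum to 4 (valence 4) → 0 H
  atom 13: O, bond orders sum to 1 (valence 2) → 1 H
  atom 14: O, bond orders sum to 2 (valence 2) → 0 H
  atom 15: C, bond orders sum to 4 (valence 4) → 0 H
  atom 16: N, bond orders sum to 1 (valence 3) → 2 H
  atom 17: C, bond orders sum to 3 (valence 4) → 1 H
  atom 18: C, bond orders sum to 2 (valence 4) → 2 H
  atom 19: C, bond orders sum to 3 (valence 4) → 1 H
  atom 20: C, bond orders sum to 1 (valence 4) → 3 H
  atom 21: O, bond orders sum to 1 (valence 2) → 1 H
Totals → C:14, H:23, Br:2, N:1, O:4.

C14H23Br2NO4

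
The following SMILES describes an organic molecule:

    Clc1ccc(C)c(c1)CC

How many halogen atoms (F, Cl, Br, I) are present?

Halogen atoms appear at heavy-atom position 1 (1×Cl).
Halogen count: 1.

1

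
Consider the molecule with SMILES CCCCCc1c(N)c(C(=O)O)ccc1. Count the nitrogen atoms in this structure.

Scan the SMILES for N atoms (remember two-letter symbols like Cl and Br are single atoms).
Nitrogen count: 1.

1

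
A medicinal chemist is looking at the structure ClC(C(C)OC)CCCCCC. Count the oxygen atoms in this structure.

Scan the SMILES for O atoms (remember two-letter symbols like Cl and Br are single atoms).
Oxygen count: 1.

1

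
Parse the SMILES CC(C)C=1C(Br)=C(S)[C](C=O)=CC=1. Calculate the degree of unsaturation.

5

Degree of unsaturation = (number of rings) + (number of π bonds).
Ring closures in the SMILES: 1.
π bonds: 4 double bonds (each 1 DoU) → 4 DoU from unsaturation.
Total DoU = 1 + 4 = 5.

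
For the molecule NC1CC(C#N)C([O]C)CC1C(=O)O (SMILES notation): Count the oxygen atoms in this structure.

Scan the SMILES for O atoms (remember two-letter symbols like Cl and Br are single atoms).
Oxygen count: 3.

3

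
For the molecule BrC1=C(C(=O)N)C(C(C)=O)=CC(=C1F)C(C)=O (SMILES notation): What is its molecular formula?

C11H9BrFNO3

Walk through each heavy atom and fill implicit hydrogens from standard valence (C 4, N 3, O 2, S 2, halogen 1):
  atom 1: Br (halogen, monovalent) → 0 H
  atom 2: C, bond orders sum to 4 (valence 4) → 0 H
  atom 3: C, bond orders sum to 4 (valence 4) → 0 H
  atom 4: C, bond orders sum to 4 (valence 4) → 0 H
  atom 5: O, bond orders sum to 2 (valence 2) → 0 H
  atom 6: N, bond orders sum to 1 (valence 3) → 2 H
  atom 7: C, bond orders sum to 4 (valence 4) → 0 H
  atom 8: C, bond orders sum to 4 (valence 4) → 0 H
  atom 9: C, bond orders sum to 1 (valence 4) → 3 H
  atom 10: O, bond orders sum to 2 (valence 2) → 0 H
  atom 11: C, bond orders sum to 3 (valence 4) → 1 H
  atom 12: C, bond orders sum to 4 (valence 4) → 0 H
  atom 13: C, bond orders sum to 4 (valence 4) → 0 H
  atom 14: F (halogen, monovalent) → 0 H
  atom 15: C, bond orders sum to 4 (valence 4) → 0 H
  atom 16: C, bond orders sum to 1 (valence 4) → 3 H
  atom 17: O, bond orders sum to 2 (valence 2) → 0 H
Totals → C:11, H:9, Br:1, F:1, N:1, O:3.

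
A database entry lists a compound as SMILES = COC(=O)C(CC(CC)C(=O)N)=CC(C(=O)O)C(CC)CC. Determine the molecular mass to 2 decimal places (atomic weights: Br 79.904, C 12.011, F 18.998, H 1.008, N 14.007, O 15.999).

First, the molecular formula is C16H27NO5 (counting implicit H from valence).
  C: 16 × 12.011 = 192.176
  H: 27 × 1.008 = 27.216
  N: 1 × 14.007 = 14.007
  O: 5 × 15.999 = 79.995
Sum: 16×12.011 + 27×1.008 + 1×14.007 + 5×15.999 = 313.394 → 313.39 g/mol.

313.39 g/mol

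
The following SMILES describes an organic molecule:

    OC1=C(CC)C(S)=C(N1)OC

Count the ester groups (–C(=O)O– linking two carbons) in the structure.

Scan the SMILES for the ester motif — none present.
Groups that are present: 1 ether, 1 hydroxyl, 1 thiol.

0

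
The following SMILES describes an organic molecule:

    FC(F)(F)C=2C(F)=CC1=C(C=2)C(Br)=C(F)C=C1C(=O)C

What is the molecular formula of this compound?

C13H6BrF5O

Walk through each heavy atom and fill implicit hydrogens from standard valence (C 4, N 3, O 2, S 2, halogen 1):
  atom 1: F (halogen, monovalent) → 0 H
  atom 2: C, bond orders sum to 4 (valence 4) → 0 H
  atom 3: F (halogen, monovalent) → 0 H
  atom 4: F (halogen, monovalent) → 0 H
  atom 5: C, bond orders sum to 4 (valence 4) → 0 H
  atom 6: C, bond orders sum to 4 (valence 4) → 0 H
  atom 7: F (halogen, monovalent) → 0 H
  atom 8: C, bond orders sum to 3 (valence 4) → 1 H
  atom 9: C, bond orders sum to 4 (valence 4) → 0 H
  atom 10: C, bond orders sum to 4 (valence 4) → 0 H
  atom 11: C, bond orders sum to 3 (valence 4) → 1 H
  atom 12: C, bond orders sum to 4 (valence 4) → 0 H
  atom 13: Br (halogen, monovalent) → 0 H
  atom 14: C, bond orders sum to 4 (valence 4) → 0 H
  atom 15: F (halogen, monovalent) → 0 H
  atom 16: C, bond orders sum to 3 (valence 4) → 1 H
  atom 17: C, bond orders sum to 4 (valence 4) → 0 H
  atom 18: C, bond orders sum to 4 (valence 4) → 0 H
  atom 19: O, bond orders sum to 2 (valence 2) → 0 H
  atom 20: C, bond orders sum to 1 (valence 4) → 3 H
Totals → C:13, H:6, Br:1, F:5, O:1.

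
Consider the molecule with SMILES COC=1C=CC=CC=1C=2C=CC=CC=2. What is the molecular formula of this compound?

C13H12O

Walk through each heavy atom and fill implicit hydrogens from standard valence (C 4, N 3, O 2, S 2, halogen 1):
  atom 1: C, bond orders sum to 1 (valence 4) → 3 H
  atom 2: O, bond orders sum to 2 (valence 2) → 0 H
  atom 3: C, bond orders sum to 4 (valence 4) → 0 H
  atom 4: C, bond orders sum to 3 (valence 4) → 1 H
  atom 5: C, bond orders sum to 3 (valence 4) → 1 H
  atom 6: C, bond orders sum to 3 (valence 4) → 1 H
  atom 7: C, bond orders sum to 3 (valence 4) → 1 H
  atom 8: C, bond orders sum to 4 (valence 4) → 0 H
  atom 9: C, bond orders sum to 4 (valence 4) → 0 H
  atom 10: C, bond orders sum to 3 (valence 4) → 1 H
  atom 11: C, bond orders sum to 3 (valence 4) → 1 H
  atom 12: C, bond orders sum to 3 (valence 4) → 1 H
  atom 13: C, bond orders sum to 3 (valence 4) → 1 H
  atom 14: C, bond orders sum to 3 (valence 4) → 1 H
Totals → C:13, H:12, O:1.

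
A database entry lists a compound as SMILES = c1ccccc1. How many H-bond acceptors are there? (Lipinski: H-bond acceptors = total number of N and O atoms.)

N atoms: 0; O atoms: 0.
Lipinski HBA = 0 + 0 = 0.

0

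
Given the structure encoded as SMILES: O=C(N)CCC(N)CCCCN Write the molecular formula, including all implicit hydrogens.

C8H19N3O

Walk through each heavy atom and fill implicit hydrogens from standard valence (C 4, N 3, O 2, S 2, halogen 1):
  atom 1: O, bond orders sum to 2 (valence 2) → 0 H
  atom 2: C, bond orders sum to 4 (valence 4) → 0 H
  atom 3: N, bond orders sum to 1 (valence 3) → 2 H
  atom 4: C, bond orders sum to 2 (valence 4) → 2 H
  atom 5: C, bond orders sum to 2 (valence 4) → 2 H
  atom 6: C, bond orders sum to 3 (valence 4) → 1 H
  atom 7: N, bond orders sum to 1 (valence 3) → 2 H
  atom 8: C, bond orders sum to 2 (valence 4) → 2 H
  atom 9: C, bond orders sum to 2 (valence 4) → 2 H
  atom 10: C, bond orders sum to 2 (valence 4) → 2 H
  atom 11: C, bond orders sum to 2 (valence 4) → 2 H
  atom 12: N, bond orders sum to 1 (valence 3) → 2 H
Totals → C:8, H:19, N:3, O:1.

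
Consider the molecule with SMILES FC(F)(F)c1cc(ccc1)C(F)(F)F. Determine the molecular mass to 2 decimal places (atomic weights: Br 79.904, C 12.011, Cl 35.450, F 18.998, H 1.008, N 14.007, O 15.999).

214.11 g/mol

First, the molecular formula is C8H4F6 (counting implicit H from valence).
  C: 8 × 12.011 = 96.088
  F: 6 × 18.998 = 113.988
  H: 4 × 1.008 = 4.032
Sum: 8×12.011 + 6×18.998 + 4×1.008 = 214.108 → 214.11 g/mol.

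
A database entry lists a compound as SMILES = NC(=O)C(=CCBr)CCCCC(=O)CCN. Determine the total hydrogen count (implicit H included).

Walk through each heavy atom and fill implicit hydrogens from standard valence (C 4, N 3, O 2, S 2, halogen 1):
  atom 1: N, bond orders sum to 1 (valence 3) → 2 H
  atom 2: C, bond orders sum to 4 (valence 4) → 0 H
  atom 3: O, bond orders sum to 2 (valence 2) → 0 H
  atom 4: C, bond orders sum to 4 (valence 4) → 0 H
  atom 5: C, bond orders sum to 3 (valence 4) → 1 H
  atom 6: C, bond orders sum to 2 (valence 4) → 2 H
  atom 7: Br (halogen, monovalent) → 0 H
  atom 8: C, bond orders sum to 2 (valence 4) → 2 H
  atom 9: C, bond orders sum to 2 (valence 4) → 2 H
  atom 10: C, bond orders sum to 2 (valence 4) → 2 H
  atom 11: C, bond orders sum to 2 (valence 4) → 2 H
  atom 12: C, bond orders sum to 4 (valence 4) → 0 H
  atom 13: O, bond orders sum to 2 (valence 2) → 0 H
  atom 14: C, bond orders sum to 2 (valence 4) → 2 H
  atom 15: C, bond orders sum to 2 (valence 4) → 2 H
  atom 16: N, bond orders sum to 1 (valence 3) → 2 H
Total hydrogens: 19.

19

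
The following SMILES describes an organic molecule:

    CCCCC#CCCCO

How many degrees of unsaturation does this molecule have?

2

Molecular formula: C9H16O.
DoU = (2C + 2 + N − H − X) / 2, where X is the halogen count and O/S are ignored.
    = (2·9 + 2 + 0 − 16 − 0) / 2 = 4 / 2 = 2.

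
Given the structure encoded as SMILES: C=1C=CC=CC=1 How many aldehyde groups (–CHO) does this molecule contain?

Scan the SMILES for the aldehyde motif — none present.

0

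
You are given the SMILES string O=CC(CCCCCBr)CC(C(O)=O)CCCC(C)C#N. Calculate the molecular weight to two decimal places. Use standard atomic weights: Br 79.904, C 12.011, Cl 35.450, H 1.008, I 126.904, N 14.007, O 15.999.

First, the molecular formula is C16H26BrNO3 (counting implicit H from valence).
  Br: 1 × 79.904 = 79.904
  C: 16 × 12.011 = 192.176
  H: 26 × 1.008 = 26.208
  N: 1 × 14.007 = 14.007
  O: 3 × 15.999 = 47.997
Sum: 1×79.904 + 16×12.011 + 26×1.008 + 1×14.007 + 3×15.999 = 360.292 → 360.29 g/mol.

360.29 g/mol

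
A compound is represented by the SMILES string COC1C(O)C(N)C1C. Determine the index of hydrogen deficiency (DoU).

1

Degree of unsaturation = (number of rings) + (number of π bonds).
Ring closures in the SMILES: 1.
π bonds: none → 0 DoU from unsaturation.
Total DoU = 1 + 0 = 1.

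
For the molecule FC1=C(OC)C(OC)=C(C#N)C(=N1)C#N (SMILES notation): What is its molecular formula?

C9H6FN3O2

Walk through each heavy atom and fill implicit hydrogens from standard valence (C 4, N 3, O 2, S 2, halogen 1):
  atom 1: F (halogen, monovalent) → 0 H
  atom 2: C, bond orders sum to 4 (valence 4) → 0 H
  atom 3: C, bond orders sum to 4 (valence 4) → 0 H
  atom 4: O, bond orders sum to 2 (valence 2) → 0 H
  atom 5: C, bond orders sum to 1 (valence 4) → 3 H
  atom 6: C, bond orders sum to 4 (valence 4) → 0 H
  atom 7: O, bond orders sum to 2 (valence 2) → 0 H
  atom 8: C, bond orders sum to 1 (valence 4) → 3 H
  atom 9: C, bond orders sum to 4 (valence 4) → 0 H
  atom 10: C, bond orders sum to 4 (valence 4) → 0 H
  atom 11: N, bond orders sum to 3 (valence 3) → 0 H
  atom 12: C, bond orders sum to 4 (valence 4) → 0 H
  atom 13: N, bond orders sum to 3 (valence 3) → 0 H
  atom 14: C, bond orders sum to 4 (valence 4) → 0 H
  atom 15: N, bond orders sum to 3 (valence 3) → 0 H
Totals → C:9, H:6, F:1, N:3, O:2.
In Hill order: C9H6FN3O2.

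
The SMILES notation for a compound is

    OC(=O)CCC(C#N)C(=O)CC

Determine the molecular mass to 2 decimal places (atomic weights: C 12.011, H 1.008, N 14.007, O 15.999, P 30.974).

First, the molecular formula is C8H11NO3 (counting implicit H from valence).
  C: 8 × 12.011 = 96.088
  H: 11 × 1.008 = 11.088
  N: 1 × 14.007 = 14.007
  O: 3 × 15.999 = 47.997
Sum: 8×12.011 + 11×1.008 + 1×14.007 + 3×15.999 = 169.180 → 169.18 g/mol.

169.18 g/mol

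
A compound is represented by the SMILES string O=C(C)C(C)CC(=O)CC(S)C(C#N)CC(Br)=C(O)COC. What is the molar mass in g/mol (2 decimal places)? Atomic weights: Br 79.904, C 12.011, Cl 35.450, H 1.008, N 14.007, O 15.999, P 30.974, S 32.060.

392.31 g/mol

First, the molecular formula is C15H22BrNO4S (counting implicit H from valence).
  Br: 1 × 79.904 = 79.904
  C: 15 × 12.011 = 180.165
  H: 22 × 1.008 = 22.176
  N: 1 × 14.007 = 14.007
  O: 4 × 15.999 = 63.996
  S: 1 × 32.060 = 32.060
Sum: 1×79.904 + 15×12.011 + 22×1.008 + 1×14.007 + 4×15.999 + 1×32.060 = 392.308 → 392.31 g/mol.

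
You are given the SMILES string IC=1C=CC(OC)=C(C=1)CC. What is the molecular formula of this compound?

Walk through each heavy atom and fill implicit hydrogens from standard valence (C 4, N 3, O 2, S 2, halogen 1):
  atom 1: I (halogen, monovalent) → 0 H
  atom 2: C, bond orders sum to 4 (valence 4) → 0 H
  atom 3: C, bond orders sum to 3 (valence 4) → 1 H
  atom 4: C, bond orders sum to 3 (valence 4) → 1 H
  atom 5: C, bond orders sum to 4 (valence 4) → 0 H
  atom 6: O, bond orders sum to 2 (valence 2) → 0 H
  atom 7: C, bond orders sum to 1 (valence 4) → 3 H
  atom 8: C, bond orders sum to 4 (valence 4) → 0 H
  atom 9: C, bond orders sum to 3 (valence 4) → 1 H
  atom 10: C, bond orders sum to 2 (valence 4) → 2 H
  atom 11: C, bond orders sum to 1 (valence 4) → 3 H
Totals → C:9, H:11, I:1, O:1.
In Hill order: C9H11IO.

C9H11IO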